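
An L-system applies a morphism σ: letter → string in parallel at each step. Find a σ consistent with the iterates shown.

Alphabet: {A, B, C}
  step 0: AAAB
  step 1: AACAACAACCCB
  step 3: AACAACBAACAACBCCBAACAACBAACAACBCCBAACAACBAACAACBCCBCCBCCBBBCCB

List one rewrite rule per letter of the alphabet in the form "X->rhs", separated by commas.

  step 0 ⇒ step 1: AAAB ⇒ AAC·AAC·AAC·CCB
    A ↦ AAC
    B ↦ CCB
    C ↦ B  (constrained at step 1)

A->AAC, B->CCB, C->B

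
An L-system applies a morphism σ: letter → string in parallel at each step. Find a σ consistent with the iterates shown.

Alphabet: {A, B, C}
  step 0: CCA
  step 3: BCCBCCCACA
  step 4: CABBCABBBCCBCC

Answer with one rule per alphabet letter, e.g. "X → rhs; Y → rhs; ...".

  step 3 ⇒ step 4: BCCBCCCACA ⇒ CA·B·B·CA·B·B·B·CC·B·CC
    A ↦ CC
    B ↦ CA
    C ↦ B

A->CC, B->CA, C->B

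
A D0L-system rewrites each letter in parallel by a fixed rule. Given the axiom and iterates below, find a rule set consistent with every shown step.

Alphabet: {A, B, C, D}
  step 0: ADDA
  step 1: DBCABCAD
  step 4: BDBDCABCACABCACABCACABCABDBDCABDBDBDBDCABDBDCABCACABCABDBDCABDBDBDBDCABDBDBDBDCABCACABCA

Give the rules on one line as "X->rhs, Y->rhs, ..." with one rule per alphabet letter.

  step 0 ⇒ step 1: ADDA ⇒ D·BCA·BCA·D
    A ↦ D
    D ↦ BCA
    B ↦ CA  (constrained at step 1)
    C ↦ BDB  (constrained at step 1)

A->D, B->CA, C->BDB, D->BCA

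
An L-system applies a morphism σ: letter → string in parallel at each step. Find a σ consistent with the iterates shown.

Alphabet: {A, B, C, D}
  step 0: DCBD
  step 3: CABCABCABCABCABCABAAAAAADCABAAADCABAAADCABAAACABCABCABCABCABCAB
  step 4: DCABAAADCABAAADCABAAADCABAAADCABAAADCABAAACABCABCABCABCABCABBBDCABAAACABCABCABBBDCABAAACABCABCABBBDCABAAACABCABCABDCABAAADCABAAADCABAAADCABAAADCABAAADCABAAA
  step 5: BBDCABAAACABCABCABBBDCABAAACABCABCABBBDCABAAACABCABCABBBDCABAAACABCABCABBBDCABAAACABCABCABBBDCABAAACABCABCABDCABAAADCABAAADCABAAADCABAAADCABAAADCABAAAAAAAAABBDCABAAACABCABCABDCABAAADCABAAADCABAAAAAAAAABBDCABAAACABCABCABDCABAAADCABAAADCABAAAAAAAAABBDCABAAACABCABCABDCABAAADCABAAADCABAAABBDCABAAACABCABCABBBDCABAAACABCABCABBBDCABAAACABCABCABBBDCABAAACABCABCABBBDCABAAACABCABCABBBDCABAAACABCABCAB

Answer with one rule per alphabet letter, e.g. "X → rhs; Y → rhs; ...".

  step 4 ⇒ step 5: DCABAAADCABAAADCABAAADCABAAADCABAAADCABAAACABCABCABCABCABCABBBDCABAAACABCABCABBBDCABAAACABCABCABBBDCABAAACABCABCABDCABAAADCABAAADCABAAADCABAAADCABAAADCABAAA ⇒ BB·D·CAB·AAA·CAB·CAB·CAB·BB·D·CAB·AAA·CAB·CAB·CAB·BB·D·CAB·AAA·CAB·CAB·CAB·BB·D·CAB·AAA·CAB·CAB·CAB·BB·D·CAB·AAA·CAB·CAB·CAB·BB·D·CAB·AAA·CAB·CAB·CAB·D·CAB·AAA·D·CAB·AAA·D·CAB·AAA·D·CAB·AAA·D·CAB·AAA·D·CAB·AAA·AAA·AAA·BB·D·CAB·AAA·CAB·CAB·CAB·D·CAB·AAA·D·CAB·AAA·D·CAB·AAA·AAA·AAA·BB·D·CAB·AAA·CAB·CAB·CAB·D·CAB·AAA·D·CAB·AAA·D·CAB·AAA·AAA·AAA·BB·D·CAB·AAA·CAB·CAB·CAB·D·CAB·AAA·D·CAB·AAA·D·CAB·AAA·BB·D·CAB·AAA·CAB·CAB·CAB·BB·D·CAB·AAA·CAB·CAB·CAB·BB·D·CAB·AAA·CAB·CAB·CAB·BB·D·CAB·AAA·CAB·CAB·CAB·BB·D·CAB·AAA·CAB·CAB·CAB·BB·D·CAB·AAA·CAB·CAB·CAB
    A ↦ CAB
    B ↦ AAA
    C ↦ D
    D ↦ BB

A->CAB, B->AAA, C->D, D->BB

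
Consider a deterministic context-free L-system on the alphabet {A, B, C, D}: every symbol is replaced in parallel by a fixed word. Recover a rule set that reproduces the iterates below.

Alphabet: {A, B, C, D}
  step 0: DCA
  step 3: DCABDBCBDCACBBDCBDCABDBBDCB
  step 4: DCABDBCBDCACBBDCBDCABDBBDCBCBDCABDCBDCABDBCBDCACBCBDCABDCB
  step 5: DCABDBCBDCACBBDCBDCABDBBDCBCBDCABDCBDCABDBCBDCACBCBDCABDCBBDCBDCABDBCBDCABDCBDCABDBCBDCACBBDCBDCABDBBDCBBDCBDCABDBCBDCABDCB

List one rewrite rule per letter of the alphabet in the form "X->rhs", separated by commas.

  step 4 ⇒ step 5: DCABDBCBDCACBBDCBDCABDBBDCBCBDCABDCBDCABDBCBDCACBCBDCABDCB ⇒ DCA·BD·B·CB·DCA·CB·BD·CB·DCA·BD·B·BD·CB·CB·DCA·BD·CB·DCA·BD·B·CB·DCA·CB·CB·DCA·BD·CB·BD·CB·DCA·BD·B·CB·DCA·BD·CB·DCA·BD·B·CB·DCA·CB·BD·CB·DCA·BD·B·BD·CB·BD·CB·DCA·BD·B·CB·DCA·BD·CB
    A ↦ B
    B ↦ CB
    C ↦ BD
    D ↦ DCA

A->B, B->CB, C->BD, D->DCA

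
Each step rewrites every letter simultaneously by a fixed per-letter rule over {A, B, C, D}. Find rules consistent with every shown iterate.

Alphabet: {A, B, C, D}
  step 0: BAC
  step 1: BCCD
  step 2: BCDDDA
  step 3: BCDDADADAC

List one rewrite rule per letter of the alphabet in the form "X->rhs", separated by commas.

  step 2 ⇒ step 3: BCDDDA ⇒ BC·D·DA·DA·DA·C
    A ↦ C
    B ↦ BC
    C ↦ D
    D ↦ DA

A->C, B->BC, C->D, D->DA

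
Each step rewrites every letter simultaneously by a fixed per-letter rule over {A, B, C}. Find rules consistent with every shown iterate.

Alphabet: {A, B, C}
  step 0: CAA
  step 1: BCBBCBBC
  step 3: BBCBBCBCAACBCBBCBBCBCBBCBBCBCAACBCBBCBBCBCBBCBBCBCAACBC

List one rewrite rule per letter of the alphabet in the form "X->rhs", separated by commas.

A->BBC, B->AAC, C->BC

  step 0 ⇒ step 1: CAA ⇒ BC·BBC·BBC
    A ↦ BBC
    C ↦ BC
    B ↦ AAC  (constrained at step 1)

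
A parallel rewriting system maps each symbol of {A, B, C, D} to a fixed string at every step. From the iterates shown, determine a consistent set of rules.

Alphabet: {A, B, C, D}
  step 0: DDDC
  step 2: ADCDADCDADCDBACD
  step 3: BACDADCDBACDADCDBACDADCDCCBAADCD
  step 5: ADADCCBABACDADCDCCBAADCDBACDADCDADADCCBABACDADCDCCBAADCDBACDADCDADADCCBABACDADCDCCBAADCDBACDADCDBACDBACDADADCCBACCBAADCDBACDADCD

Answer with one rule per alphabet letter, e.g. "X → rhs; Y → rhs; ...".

A->BA, B->CC, C->AD, D->CD

  step 2 ⇒ step 3: ADCDADCDADCDBACD ⇒ BA·CD·AD·CD·BA·CD·AD·CD·BA·CD·AD·CD·CC·BA·AD·CD
    A ↦ BA
    B ↦ CC
    C ↦ AD
    D ↦ CD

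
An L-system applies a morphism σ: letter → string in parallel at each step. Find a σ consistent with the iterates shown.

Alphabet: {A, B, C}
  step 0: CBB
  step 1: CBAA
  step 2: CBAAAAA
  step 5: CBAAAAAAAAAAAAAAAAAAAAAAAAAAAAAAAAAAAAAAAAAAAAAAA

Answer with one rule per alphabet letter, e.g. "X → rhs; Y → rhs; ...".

  step 1 ⇒ step 2: CBAA ⇒ CB·A·AA·AA
    A ↦ AA
    B ↦ A
    C ↦ CB

A->AA, B->A, C->CB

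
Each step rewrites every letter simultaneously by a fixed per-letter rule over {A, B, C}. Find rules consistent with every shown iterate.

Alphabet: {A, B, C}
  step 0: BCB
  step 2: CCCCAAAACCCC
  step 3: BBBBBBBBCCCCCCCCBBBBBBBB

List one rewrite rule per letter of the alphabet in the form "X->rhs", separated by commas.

A->CC, B->AA, C->BB

  step 2 ⇒ step 3: CCCCAAAACCCC ⇒ BB·BB·BB·BB·CC·CC·CC·CC·BB·BB·BB·BB
    A ↦ CC
    C ↦ BB
    B ↦ AA  (constrained at step 0)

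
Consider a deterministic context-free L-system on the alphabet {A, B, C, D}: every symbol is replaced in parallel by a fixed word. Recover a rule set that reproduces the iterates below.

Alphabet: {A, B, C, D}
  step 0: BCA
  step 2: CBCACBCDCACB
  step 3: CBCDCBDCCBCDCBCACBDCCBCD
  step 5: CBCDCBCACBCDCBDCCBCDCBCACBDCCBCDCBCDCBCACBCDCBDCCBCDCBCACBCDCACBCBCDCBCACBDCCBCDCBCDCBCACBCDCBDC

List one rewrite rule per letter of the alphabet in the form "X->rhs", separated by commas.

  step 2 ⇒ step 3: CBCACBCDCACB ⇒ CB·CD·CB·DC·CB·CD·CB·CA·CB·DC·CB·CD
    A ↦ DC
    B ↦ CD
    C ↦ CB
    D ↦ CA

A->DC, B->CD, C->CB, D->CA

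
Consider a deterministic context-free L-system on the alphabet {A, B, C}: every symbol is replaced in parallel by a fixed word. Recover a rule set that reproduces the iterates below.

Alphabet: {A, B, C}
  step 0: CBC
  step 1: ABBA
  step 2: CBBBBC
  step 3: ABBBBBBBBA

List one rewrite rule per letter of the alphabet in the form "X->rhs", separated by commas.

A->C, B->BB, C->A

  step 2 ⇒ step 3: CBBBBC ⇒ A·BB·BB·BB·BB·A
    B ↦ BB
    C ↦ A
  step 1 ⇒ step 2: ABBA ⇒ C·BB·BB·C
    A ↦ C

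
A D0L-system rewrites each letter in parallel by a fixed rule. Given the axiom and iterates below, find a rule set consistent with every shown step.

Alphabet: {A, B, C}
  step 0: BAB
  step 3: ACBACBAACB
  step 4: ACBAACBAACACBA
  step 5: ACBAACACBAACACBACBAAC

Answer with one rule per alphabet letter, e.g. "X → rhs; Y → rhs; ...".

A->AC, B->A, C->B

  step 4 ⇒ step 5: ACBAACBAACACBA ⇒ AC·B·A·AC·AC·B·A·AC·AC·B·AC·B·A·AC
    A ↦ AC
    B ↦ A
    C ↦ B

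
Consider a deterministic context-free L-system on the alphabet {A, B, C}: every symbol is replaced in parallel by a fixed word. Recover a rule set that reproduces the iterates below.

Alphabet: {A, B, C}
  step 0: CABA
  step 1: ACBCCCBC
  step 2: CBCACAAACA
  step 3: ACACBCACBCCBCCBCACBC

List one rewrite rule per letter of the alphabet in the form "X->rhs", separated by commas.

  step 2 ⇒ step 3: CBCACAAACA ⇒ A·C·A·CBC·A·CBC·CBC·CBC·A·CBC
    A ↦ CBC
    B ↦ C
    C ↦ A

A->CBC, B->C, C->A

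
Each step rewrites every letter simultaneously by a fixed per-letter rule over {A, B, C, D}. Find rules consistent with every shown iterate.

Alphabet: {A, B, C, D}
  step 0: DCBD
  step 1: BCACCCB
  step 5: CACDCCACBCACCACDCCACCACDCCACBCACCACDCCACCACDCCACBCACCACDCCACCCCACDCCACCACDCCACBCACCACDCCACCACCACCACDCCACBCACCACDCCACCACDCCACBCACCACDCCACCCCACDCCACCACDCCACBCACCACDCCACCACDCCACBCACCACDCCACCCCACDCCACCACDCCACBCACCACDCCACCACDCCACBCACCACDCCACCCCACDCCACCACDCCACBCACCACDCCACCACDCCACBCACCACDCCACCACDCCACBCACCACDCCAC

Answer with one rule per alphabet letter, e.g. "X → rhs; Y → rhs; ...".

  step 0 ⇒ step 1: DCBD ⇒ B·CAC·CC·B
    B ↦ CC
    C ↦ CAC
    D ↦ B
    A ↦ DC  (constrained at step 1)

A->DC, B->CC, C->CAC, D->B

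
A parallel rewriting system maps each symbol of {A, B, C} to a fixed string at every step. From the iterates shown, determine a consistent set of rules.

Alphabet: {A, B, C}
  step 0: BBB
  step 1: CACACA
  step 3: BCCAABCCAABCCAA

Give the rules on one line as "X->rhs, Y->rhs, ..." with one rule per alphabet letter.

  step 0 ⇒ step 1: BBB ⇒ CA·CA·CA
    B ↦ CA
    A ↦ BC  (constrained at step 1)
    C ↦ A  (constrained at step 1)

A->BC, B->CA, C->A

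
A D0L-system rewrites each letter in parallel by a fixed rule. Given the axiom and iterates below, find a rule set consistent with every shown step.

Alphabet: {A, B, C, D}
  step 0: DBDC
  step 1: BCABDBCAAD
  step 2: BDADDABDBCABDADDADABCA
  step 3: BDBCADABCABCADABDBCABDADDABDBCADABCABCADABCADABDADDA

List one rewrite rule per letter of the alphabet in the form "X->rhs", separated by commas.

A->DA, B->BD, C->AD, D->BCA

  step 2 ⇒ step 3: BDADDABDBCABDADDADABCA ⇒ BD·BCA·DA·BCA·BCA·DA·BD·BCA·BD·AD·DA·BD·BCA·DA·BCA·BCA·DA·BCA·DA·BD·AD·DA
    A ↦ DA
    B ↦ BD
    C ↦ AD
    D ↦ BCA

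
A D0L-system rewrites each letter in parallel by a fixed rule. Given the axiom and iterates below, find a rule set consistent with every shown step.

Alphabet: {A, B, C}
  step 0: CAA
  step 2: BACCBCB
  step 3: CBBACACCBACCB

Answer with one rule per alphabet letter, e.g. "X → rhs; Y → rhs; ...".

  step 2 ⇒ step 3: BACCBCB ⇒ CB·B·AC·AC·CB·AC·CB
    A ↦ B
    B ↦ CB
    C ↦ AC

A->B, B->CB, C->AC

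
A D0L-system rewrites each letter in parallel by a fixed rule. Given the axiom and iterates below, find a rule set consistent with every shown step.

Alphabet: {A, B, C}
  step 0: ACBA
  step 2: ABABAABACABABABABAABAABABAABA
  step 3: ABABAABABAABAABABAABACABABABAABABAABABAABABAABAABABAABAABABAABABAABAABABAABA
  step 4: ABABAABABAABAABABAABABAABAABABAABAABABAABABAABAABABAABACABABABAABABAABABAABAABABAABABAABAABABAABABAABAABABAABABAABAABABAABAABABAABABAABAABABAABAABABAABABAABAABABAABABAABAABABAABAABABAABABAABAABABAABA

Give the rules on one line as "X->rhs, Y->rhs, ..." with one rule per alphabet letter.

  step 3 ⇒ step 4: ABABAABABAABAABABAABACABABABAABABAABABAABABAABAABABAABAABABAABABAABAABABAABA ⇒ ABA·BA·ABA·BA·ABA·ABA·BA·ABA·BA·ABA·ABA·BA·ABA·ABA·BA·ABA·BA·ABA·ABA·BA·ABA·CAB·ABA·BA·ABA·BA·ABA·BA·ABA·ABA·BA·ABA·BA·ABA·ABA·BA·ABA·BA·ABA·ABA·BA·ABA·BA·ABA·ABA·BA·ABA·ABA·BA·ABA·BA·ABA·ABA·BA·ABA·ABA·BA·ABA·BA·ABA·ABA·BA·ABA·BA·ABA·ABA·BA·ABA·ABA·BA·ABA·BA·ABA·ABA·BA·ABA
    A ↦ ABA
    B ↦ BA
    C ↦ CAB

A->ABA, B->BA, C->CAB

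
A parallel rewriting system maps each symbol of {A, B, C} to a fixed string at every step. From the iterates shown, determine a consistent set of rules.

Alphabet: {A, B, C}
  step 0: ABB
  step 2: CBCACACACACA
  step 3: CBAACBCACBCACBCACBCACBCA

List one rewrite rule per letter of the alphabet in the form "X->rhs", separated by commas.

A->CA, B->AA, C->CB

  step 2 ⇒ step 3: CBCACACACACA ⇒ CB·AA·CB·CA·CB·CA·CB·CA·CB·CA·CB·CA
    A ↦ CA
    B ↦ AA
    C ↦ CB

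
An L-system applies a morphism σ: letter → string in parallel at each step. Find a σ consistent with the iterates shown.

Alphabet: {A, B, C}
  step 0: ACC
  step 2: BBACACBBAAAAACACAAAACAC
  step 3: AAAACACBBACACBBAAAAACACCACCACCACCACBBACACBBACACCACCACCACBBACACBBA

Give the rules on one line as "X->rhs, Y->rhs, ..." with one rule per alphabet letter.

  step 2 ⇒ step 3: BBACACBBAAAAACACAAAACAC ⇒ AA·AA·CAC·BBA·CAC·BBA·AA·AA·CAC·CAC·CAC·CAC·CAC·BBA·CAC·BBA·CAC·CAC·CAC·CAC·BBA·CAC·BBA
    A ↦ CAC
    B ↦ AA
    C ↦ BBA

A->CAC, B->AA, C->BBA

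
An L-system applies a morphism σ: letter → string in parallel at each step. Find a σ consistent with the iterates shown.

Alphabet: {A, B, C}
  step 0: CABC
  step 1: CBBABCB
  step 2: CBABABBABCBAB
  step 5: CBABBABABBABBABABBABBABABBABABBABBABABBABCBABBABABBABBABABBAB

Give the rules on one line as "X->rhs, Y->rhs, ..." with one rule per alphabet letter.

A->B, B->AB, C->CB

  step 1 ⇒ step 2: CBBABCB ⇒ CB·AB·AB·B·AB·CB·AB
    A ↦ B
    B ↦ AB
    C ↦ CB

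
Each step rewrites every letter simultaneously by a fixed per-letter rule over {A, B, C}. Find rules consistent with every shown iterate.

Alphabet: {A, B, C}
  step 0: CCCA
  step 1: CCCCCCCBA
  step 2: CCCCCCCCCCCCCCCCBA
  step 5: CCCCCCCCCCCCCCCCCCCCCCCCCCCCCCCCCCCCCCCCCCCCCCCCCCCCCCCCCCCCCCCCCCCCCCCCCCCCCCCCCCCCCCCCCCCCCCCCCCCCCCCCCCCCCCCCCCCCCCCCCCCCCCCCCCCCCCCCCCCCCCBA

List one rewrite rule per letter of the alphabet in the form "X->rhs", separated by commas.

  step 1 ⇒ step 2: CCCCCCCBA ⇒ CC·CC·CC·CC·CC·CC·CC·C·CBA
    A ↦ CBA
    B ↦ C
    C ↦ CC

A->CBA, B->C, C->CC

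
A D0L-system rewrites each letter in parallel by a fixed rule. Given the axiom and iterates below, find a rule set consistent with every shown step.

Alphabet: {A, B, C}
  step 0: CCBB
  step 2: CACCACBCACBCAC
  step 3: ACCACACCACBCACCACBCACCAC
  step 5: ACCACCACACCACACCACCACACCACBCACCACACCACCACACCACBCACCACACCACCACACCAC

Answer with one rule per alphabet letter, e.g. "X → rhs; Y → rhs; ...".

  step 2 ⇒ step 3: CACCACBCACBCAC ⇒ AC·C·AC·AC·C·AC·BC·AC·C·AC·BC·AC·C·AC
    A ↦ C
    B ↦ BC
    C ↦ AC

A->C, B->BC, C->AC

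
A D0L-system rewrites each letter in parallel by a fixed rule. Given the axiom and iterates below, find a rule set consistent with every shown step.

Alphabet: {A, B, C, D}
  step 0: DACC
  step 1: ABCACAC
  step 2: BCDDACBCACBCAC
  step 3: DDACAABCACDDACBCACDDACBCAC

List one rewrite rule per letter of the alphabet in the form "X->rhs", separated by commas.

  step 2 ⇒ step 3: BCDDACBCACBCAC ⇒ DD·AC·A·A·BC·AC·DD·AC·BC·AC·DD·AC·BC·AC
    A ↦ BC
    B ↦ DD
    C ↦ AC
    D ↦ A

A->BC, B->DD, C->AC, D->A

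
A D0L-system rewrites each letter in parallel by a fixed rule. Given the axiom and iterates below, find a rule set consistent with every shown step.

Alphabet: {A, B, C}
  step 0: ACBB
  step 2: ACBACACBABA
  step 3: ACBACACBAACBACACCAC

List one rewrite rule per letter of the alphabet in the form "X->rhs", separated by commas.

A->AC, B->C, C->BA

  step 2 ⇒ step 3: ACBACACBABA ⇒ AC·BA·C·AC·BA·AC·BA·C·AC·C·AC
    A ↦ AC
    B ↦ C
    C ↦ BA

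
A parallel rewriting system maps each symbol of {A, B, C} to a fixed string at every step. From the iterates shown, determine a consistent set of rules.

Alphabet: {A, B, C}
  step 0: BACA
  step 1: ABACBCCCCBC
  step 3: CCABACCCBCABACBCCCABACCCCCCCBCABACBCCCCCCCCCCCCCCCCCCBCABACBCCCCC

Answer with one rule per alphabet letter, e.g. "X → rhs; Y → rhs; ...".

  step 0 ⇒ step 1: BACA ⇒ ABA·CBC·CC·CBC
    A ↦ CBC
    B ↦ ABA
    C ↦ CC

A->CBC, B->ABA, C->CC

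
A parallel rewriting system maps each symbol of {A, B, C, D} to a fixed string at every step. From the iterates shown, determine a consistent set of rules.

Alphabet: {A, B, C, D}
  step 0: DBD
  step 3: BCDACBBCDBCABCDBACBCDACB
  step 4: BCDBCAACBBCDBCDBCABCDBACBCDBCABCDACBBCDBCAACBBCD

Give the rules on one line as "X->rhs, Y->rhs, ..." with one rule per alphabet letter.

  step 3 ⇒ step 4: BCDACBBCDBCABCDBACBCDACB ⇒ BCD·B·CA·AC·B·BCD·BCD·B·CA·BCD·B·AC·BCD·B·CA·BCD·AC·B·BCD·B·CA·AC·B·BCD
    A ↦ AC
    B ↦ BCD
    C ↦ B
    D ↦ CA

A->AC, B->BCD, C->B, D->CA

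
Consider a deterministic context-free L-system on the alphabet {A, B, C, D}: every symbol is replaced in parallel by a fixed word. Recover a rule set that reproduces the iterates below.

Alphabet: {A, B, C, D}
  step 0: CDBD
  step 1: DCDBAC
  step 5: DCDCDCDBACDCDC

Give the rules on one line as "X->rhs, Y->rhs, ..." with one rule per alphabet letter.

A->C, B->DBA, C->D, D->C

  step 0 ⇒ step 1: CDBD ⇒ D·C·DBA·C
    B ↦ DBA
    C ↦ D
    D ↦ C
    A ↦ C  (constrained at step 1)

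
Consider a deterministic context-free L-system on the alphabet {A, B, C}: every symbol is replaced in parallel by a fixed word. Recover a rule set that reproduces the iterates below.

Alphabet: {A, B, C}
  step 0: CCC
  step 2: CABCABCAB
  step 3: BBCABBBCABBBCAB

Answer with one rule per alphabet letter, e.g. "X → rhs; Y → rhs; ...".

  step 2 ⇒ step 3: CABCABCAB ⇒ B·B·CAB·B·B·CAB·B·B·CAB
    A ↦ B
    B ↦ CAB
    C ↦ B

A->B, B->CAB, C->B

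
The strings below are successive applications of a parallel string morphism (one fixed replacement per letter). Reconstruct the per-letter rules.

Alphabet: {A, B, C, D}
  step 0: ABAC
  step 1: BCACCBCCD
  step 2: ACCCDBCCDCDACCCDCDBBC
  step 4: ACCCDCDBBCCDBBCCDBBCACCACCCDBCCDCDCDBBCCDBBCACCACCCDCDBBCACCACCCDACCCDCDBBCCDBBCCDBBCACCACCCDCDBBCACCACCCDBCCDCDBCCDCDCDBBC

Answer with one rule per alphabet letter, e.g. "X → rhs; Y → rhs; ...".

  step 1 ⇒ step 2: BCACCBCCD ⇒ ACC·CD·BC·CD·CD·ACC·CD·CD·BBC
    A ↦ BC
    B ↦ ACC
    C ↦ CD
    D ↦ BBC

A->BC, B->ACC, C->CD, D->BBC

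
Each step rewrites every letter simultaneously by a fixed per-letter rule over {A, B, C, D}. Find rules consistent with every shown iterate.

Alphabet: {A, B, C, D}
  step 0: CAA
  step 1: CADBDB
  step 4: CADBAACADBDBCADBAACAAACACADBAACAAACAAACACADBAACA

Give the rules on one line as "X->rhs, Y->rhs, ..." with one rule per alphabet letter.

  step 0 ⇒ step 1: CAA ⇒ CA·DB·DB
    A ↦ DB
    C ↦ CA
    B ↦ CA  (constrained at step 1)
    D ↦ AA  (constrained at step 1)

A->DB, B->CA, C->CA, D->AA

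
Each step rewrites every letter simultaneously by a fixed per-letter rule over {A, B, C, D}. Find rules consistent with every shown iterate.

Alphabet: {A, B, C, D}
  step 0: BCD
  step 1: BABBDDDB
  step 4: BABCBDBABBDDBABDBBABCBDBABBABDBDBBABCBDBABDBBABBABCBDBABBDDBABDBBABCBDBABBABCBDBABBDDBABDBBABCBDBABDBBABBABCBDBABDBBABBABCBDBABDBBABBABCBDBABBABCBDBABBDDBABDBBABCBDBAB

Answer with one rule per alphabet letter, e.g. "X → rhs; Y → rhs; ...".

A->CBD, B->BAB, C->BDD, D->DB

  step 0 ⇒ step 1: BCD ⇒ BAB·BDD·DB
    B ↦ BAB
    C ↦ BDD
    D ↦ DB
    A ↦ CBD  (constrained at step 1)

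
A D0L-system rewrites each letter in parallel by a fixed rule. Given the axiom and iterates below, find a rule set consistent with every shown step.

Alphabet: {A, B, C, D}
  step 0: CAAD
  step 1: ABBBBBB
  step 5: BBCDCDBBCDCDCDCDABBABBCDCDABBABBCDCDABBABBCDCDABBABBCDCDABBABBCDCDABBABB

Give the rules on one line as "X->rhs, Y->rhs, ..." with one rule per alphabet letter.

  step 0 ⇒ step 1: CAAD ⇒ AB·BB·BB·B
    A ↦ BB
    C ↦ AB
    D ↦ B
    B ↦ CD  (constrained at step 1)

A->BB, B->CD, C->AB, D->B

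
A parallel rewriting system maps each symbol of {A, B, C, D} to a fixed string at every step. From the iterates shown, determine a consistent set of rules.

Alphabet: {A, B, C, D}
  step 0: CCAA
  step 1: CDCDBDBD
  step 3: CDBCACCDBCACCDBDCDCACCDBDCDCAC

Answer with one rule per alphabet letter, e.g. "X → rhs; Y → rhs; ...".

A->BD, B->CAC, C->CD, D->B

  step 0 ⇒ step 1: CCAA ⇒ CD·CD·BD·BD
    A ↦ BD
    C ↦ CD
    B ↦ CAC  (constrained at step 1)
    D ↦ B  (constrained at step 1)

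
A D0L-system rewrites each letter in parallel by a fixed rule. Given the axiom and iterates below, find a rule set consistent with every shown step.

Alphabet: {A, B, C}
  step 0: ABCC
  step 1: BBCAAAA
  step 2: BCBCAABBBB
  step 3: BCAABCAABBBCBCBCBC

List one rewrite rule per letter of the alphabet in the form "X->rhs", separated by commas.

A->B, B->BC, C->AA

  step 2 ⇒ step 3: BCBCAABBBB ⇒ BC·AA·BC·AA·B·B·BC·BC·BC·BC
    A ↦ B
    B ↦ BC
    C ↦ AA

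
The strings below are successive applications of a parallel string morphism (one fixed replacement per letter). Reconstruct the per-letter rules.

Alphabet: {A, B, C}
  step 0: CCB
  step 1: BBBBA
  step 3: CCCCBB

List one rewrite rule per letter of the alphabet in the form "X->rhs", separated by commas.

  step 0 ⇒ step 1: CCB ⇒ BB·BB·A
    B ↦ A
    C ↦ BB
    A ↦ C  (constrained at step 1)

A->C, B->A, C->BB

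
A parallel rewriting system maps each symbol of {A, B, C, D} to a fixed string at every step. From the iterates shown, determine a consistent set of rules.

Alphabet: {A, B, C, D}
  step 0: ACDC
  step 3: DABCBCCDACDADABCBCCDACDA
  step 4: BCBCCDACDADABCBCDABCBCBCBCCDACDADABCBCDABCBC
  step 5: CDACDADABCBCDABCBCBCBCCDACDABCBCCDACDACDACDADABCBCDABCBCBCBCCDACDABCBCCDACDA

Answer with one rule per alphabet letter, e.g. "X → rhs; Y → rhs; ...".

  step 4 ⇒ step 5: BCBCCDACDADABCBCDABCBCBCBCCDACDADABCBCDABCBC ⇒ C·DA·C·DA·DA·BC·BC·DA·BC·BC·BC·BC·C·DA·C·DA·BC·BC·C·DA·C·DA·C·DA·C·DA·DA·BC·BC·DA·BC·BC·BC·BC·C·DA·C·DA·BC·BC·C·DA·C·DA
    A ↦ BC
    B ↦ C
    C ↦ DA
    D ↦ BC

A->BC, B->C, C->DA, D->BC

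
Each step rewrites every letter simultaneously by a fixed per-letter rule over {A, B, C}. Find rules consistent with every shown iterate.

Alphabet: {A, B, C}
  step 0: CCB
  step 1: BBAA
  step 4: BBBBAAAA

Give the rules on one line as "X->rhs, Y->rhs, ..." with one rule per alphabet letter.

  step 0 ⇒ step 1: CCB ⇒ B·B·AA
    B ↦ AA
    C ↦ B
    A ↦ C  (constrained at step 1)

A->C, B->AA, C->B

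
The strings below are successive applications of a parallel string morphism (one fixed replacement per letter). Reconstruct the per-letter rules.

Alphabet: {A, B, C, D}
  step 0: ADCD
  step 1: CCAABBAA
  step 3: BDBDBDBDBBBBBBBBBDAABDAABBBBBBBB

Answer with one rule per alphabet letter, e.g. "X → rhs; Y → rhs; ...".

A->CC, B->BD, C->BB, D->AA

  step 0 ⇒ step 1: ADCD ⇒ CC·AA·BB·AA
    A ↦ CC
    C ↦ BB
    D ↦ AA
    B ↦ BD  (constrained at step 1)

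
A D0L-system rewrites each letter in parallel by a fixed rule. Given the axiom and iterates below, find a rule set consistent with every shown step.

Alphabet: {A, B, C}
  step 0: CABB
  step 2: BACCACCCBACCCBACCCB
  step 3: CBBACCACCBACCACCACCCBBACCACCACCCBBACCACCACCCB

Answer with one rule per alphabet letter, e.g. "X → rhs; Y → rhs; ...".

  step 2 ⇒ step 3: BACCACCCBACCCBACCCB ⇒ CB·B·ACC·ACC·B·ACC·ACC·ACC·CB·B·ACC·ACC·ACC·CB·B·ACC·ACC·ACC·CB
    A ↦ B
    B ↦ CB
    C ↦ ACC

A->B, B->CB, C->ACC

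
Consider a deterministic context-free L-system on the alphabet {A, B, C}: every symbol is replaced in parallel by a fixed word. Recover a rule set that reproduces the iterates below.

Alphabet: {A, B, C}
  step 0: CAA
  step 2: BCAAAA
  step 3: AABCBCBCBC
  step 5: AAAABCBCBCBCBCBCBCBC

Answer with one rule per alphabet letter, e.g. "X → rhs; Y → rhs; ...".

A->BC, B->A, C->A

  step 2 ⇒ step 3: BCAAAA ⇒ A·A·BC·BC·BC·BC
    A ↦ BC
    B ↦ A
    C ↦ A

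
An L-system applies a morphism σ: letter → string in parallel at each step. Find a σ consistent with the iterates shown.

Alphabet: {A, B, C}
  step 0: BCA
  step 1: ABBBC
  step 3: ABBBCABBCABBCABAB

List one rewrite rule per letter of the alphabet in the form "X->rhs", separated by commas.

A->BC, B->AB, C->B

  step 0 ⇒ step 1: BCA ⇒ AB·B·BC
    A ↦ BC
    B ↦ AB
    C ↦ B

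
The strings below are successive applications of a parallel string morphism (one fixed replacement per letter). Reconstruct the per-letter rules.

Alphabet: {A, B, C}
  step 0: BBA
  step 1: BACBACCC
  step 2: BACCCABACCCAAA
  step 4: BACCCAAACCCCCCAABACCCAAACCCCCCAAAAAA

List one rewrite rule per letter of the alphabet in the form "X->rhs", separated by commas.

A->CC, B->BAC, C->A

  step 1 ⇒ step 2: BACBACCC ⇒ BAC·CC·A·BAC·CC·A·A·A
    A ↦ CC
    B ↦ BAC
    C ↦ A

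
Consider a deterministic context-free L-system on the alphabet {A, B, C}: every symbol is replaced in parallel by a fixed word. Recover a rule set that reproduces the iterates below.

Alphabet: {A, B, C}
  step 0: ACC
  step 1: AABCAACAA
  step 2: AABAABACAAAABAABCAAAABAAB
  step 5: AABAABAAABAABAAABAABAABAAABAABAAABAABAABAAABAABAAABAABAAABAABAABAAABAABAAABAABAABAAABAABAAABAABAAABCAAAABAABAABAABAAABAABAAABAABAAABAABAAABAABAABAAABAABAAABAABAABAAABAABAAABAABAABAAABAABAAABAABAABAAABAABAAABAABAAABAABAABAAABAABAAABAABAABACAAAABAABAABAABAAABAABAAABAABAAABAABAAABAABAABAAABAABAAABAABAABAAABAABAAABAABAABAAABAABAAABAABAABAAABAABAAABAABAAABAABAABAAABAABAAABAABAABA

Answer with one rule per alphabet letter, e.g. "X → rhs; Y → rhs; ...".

A->AAB, B->A, C->CAA

  step 1 ⇒ step 2: AABCAACAA ⇒ AAB·AAB·A·CAA·AAB·AAB·CAA·AAB·AAB
    A ↦ AAB
    B ↦ A
    C ↦ CAA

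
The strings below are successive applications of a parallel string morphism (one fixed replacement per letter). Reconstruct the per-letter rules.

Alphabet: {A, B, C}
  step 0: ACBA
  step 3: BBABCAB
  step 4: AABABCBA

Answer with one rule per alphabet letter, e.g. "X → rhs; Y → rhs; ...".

  step 3 ⇒ step 4: BBABCAB ⇒ A·A·B·A·BC·B·A
    A ↦ B
    B ↦ A
    C ↦ BC

A->B, B->A, C->BC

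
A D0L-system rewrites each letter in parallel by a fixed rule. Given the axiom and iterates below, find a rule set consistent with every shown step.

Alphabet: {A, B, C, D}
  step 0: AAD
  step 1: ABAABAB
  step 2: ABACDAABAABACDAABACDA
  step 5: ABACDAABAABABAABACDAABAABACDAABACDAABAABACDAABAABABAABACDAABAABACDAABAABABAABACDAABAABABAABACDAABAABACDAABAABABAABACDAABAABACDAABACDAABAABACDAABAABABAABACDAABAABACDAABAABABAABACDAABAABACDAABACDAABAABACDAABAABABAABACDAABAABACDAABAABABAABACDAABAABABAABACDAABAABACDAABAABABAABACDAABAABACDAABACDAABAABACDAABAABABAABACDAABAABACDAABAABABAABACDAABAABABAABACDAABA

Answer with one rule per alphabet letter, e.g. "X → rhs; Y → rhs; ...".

  step 1 ⇒ step 2: ABAABAB ⇒ ABA·CDA·ABA·ABA·CDA·ABA·CDA
    A ↦ ABA
    B ↦ CDA
    C ↦ A  (constrained at step 2)
  step 0 ⇒ step 1: AAD ⇒ ABA·ABA·B
    D ↦ B

A->ABA, B->CDA, C->A, D->B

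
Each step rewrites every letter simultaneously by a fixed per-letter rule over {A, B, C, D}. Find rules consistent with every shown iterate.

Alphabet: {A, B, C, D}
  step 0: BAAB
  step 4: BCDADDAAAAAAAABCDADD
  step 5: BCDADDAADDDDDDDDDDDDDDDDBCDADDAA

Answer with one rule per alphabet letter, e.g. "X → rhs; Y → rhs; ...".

  step 4 ⇒ step 5: BCDADDAAAAAAAABCDADD ⇒ BC·D·A·DD·A·A·DD·DD·DD·DD·DD·DD·DD·DD·BC·D·A·DD·A·A
    A ↦ DD
    B ↦ BC
    C ↦ D
    D ↦ A

A->DD, B->BC, C->D, D->A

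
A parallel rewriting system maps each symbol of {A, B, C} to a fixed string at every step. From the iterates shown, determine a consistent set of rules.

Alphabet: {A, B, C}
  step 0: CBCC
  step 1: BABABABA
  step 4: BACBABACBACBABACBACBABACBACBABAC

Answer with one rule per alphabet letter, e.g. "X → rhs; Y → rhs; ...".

A->C, B->BA, C->BA

  step 0 ⇒ step 1: CBCC ⇒ BA·BA·BA·BA
    B ↦ BA
    C ↦ BA
    A ↦ C  (constrained at step 1)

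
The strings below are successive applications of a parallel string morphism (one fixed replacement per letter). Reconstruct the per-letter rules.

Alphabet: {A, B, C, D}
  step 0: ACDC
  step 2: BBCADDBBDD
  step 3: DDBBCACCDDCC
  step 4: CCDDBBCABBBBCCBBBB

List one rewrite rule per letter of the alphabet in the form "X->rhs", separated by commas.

A->CA, B->D, C->BB, D->C

  step 3 ⇒ step 4: DDBBCACCDDCC ⇒ C·C·D·D·BB·CA·BB·BB·C·C·BB·BB
    A ↦ CA
    B ↦ D
    C ↦ BB
    D ↦ C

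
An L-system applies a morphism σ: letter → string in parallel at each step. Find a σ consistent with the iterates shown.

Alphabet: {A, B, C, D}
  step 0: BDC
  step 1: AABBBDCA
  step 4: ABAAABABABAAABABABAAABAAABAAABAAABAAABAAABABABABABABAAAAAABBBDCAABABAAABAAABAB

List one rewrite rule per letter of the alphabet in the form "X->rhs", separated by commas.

A->AB, B->AA, C->DCA, D->BBB

  step 0 ⇒ step 1: BDC ⇒ AA·BBB·DCA
    B ↦ AA
    C ↦ DCA
    D ↦ BBB
    A ↦ AB  (constrained at step 1)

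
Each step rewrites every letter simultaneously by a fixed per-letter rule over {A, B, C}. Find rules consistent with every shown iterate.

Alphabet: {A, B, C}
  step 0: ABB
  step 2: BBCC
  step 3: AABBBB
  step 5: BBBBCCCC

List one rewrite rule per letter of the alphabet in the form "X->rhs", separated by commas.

  step 2 ⇒ step 3: BBCC ⇒ A·A·BB·BB
    B ↦ A
    C ↦ BB
    A ↦ C  (constrained at step 0)

A->C, B->A, C->BB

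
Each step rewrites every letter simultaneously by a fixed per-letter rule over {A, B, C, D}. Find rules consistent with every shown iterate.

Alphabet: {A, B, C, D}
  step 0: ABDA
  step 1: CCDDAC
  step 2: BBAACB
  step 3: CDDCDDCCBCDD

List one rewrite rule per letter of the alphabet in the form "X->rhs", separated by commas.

  step 2 ⇒ step 3: BBAACB ⇒ CDD·CDD·C·C·B·CDD
    A ↦ C
    B ↦ CDD
    C ↦ B
  step 0 ⇒ step 1: ABDA ⇒ C·CDD·A·C
    D ↦ A

A->C, B->CDD, C->B, D->A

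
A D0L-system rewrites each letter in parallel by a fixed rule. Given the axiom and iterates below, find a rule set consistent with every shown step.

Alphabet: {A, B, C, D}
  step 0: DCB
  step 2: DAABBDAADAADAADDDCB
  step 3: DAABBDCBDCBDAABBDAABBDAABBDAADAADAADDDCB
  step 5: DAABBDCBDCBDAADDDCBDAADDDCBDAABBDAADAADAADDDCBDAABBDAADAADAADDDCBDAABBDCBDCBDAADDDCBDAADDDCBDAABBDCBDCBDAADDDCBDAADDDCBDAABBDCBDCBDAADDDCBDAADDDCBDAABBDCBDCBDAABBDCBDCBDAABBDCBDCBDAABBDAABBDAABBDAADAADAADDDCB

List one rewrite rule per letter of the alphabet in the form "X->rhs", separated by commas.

  step 2 ⇒ step 3: DAABBDAADAADAADDDCB ⇒ DAA·B·B·DCB·DCB·DAA·B·B·DAA·B·B·DAA·B·B·DAA·DAA·DAA·DD·DCB
    A ↦ B
    B ↦ DCB
    C ↦ DD
    D ↦ DAA

A->B, B->DCB, C->DD, D->DAA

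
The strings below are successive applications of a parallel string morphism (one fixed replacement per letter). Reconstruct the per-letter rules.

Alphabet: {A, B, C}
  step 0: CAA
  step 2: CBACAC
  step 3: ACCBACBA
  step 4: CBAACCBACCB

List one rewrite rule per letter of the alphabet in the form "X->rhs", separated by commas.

  step 3 ⇒ step 4: ACCBACBA ⇒ CB·A·A·C·CB·A·C·CB
    A ↦ CB
    B ↦ C
    C ↦ A

A->CB, B->C, C->A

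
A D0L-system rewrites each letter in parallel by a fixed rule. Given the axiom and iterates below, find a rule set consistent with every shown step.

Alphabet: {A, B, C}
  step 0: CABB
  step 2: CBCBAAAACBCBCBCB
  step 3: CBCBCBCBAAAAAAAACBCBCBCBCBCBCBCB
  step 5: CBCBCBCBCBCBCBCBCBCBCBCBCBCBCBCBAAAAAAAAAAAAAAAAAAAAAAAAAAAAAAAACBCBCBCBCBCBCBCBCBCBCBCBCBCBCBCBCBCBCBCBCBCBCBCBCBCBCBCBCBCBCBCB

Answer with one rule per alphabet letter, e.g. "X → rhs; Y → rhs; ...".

  step 2 ⇒ step 3: CBCBAAAACBCBCBCB ⇒ CB·CB·CB·CB·AA·AA·AA·AA·CB·CB·CB·CB·CB·CB·CB·CB
    A ↦ AA
    B ↦ CB
    C ↦ CB

A->AA, B->CB, C->CB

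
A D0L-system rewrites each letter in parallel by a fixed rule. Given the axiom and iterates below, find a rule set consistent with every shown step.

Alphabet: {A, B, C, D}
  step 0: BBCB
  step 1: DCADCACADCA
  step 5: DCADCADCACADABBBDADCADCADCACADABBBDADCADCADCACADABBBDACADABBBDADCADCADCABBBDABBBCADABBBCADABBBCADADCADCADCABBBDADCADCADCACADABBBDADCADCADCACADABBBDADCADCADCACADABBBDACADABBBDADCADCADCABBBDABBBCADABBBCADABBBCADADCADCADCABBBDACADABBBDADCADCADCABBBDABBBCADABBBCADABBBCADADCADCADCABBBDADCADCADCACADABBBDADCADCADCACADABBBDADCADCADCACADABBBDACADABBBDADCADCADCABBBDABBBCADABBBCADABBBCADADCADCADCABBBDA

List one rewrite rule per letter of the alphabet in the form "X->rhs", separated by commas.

  step 0 ⇒ step 1: BBCB ⇒ DCA·DCA·CA·DCA
    B ↦ DCA
    C ↦ CA
    A ↦ DA  (constrained at step 1)
    D ↦ BBB  (constrained at step 1)

A->DA, B->DCA, C->CA, D->BBB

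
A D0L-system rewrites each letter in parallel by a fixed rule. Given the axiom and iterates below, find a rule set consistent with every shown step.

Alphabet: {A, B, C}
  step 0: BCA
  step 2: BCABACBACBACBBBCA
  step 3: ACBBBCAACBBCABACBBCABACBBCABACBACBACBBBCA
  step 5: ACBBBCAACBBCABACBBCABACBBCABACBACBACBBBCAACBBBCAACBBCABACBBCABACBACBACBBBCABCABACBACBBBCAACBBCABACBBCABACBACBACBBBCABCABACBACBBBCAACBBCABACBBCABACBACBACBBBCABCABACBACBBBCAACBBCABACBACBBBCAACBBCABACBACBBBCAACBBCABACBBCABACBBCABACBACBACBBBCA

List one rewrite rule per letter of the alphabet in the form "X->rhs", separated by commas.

A->BCA, B->ACB, C->B

  step 2 ⇒ step 3: BCABACBACBACBBBCA ⇒ ACB·B·BCA·ACB·BCA·B·ACB·BCA·B·ACB·BCA·B·ACB·ACB·ACB·B·BCA
    A ↦ BCA
    B ↦ ACB
    C ↦ B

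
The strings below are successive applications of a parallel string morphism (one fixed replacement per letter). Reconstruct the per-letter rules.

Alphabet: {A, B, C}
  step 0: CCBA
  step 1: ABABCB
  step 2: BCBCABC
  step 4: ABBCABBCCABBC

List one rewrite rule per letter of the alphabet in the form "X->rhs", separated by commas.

  step 1 ⇒ step 2: ABABCB ⇒ B·C·B·C·AB·C
    A ↦ B
    B ↦ C
    C ↦ AB

A->B, B->C, C->AB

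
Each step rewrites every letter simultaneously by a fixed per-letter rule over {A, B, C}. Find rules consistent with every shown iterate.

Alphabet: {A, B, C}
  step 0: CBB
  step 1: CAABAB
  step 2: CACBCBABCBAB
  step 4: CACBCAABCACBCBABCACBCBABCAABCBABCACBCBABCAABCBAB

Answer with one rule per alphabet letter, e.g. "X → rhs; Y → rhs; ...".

  step 1 ⇒ step 2: CAABAB ⇒ CA·CB·CB·AB·CB·AB
    A ↦ CB
    B ↦ AB
    C ↦ CA

A->CB, B->AB, C->CA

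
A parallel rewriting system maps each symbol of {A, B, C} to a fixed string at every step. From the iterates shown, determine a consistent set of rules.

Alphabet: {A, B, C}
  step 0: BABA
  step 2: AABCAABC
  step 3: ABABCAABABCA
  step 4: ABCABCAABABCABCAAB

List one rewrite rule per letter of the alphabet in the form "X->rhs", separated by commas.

  step 3 ⇒ step 4: ABABCAABABCA ⇒ AB·C·AB·C·A·AB·AB·C·AB·C·A·AB
    A ↦ AB
    B ↦ C
    C ↦ A

A->AB, B->C, C->A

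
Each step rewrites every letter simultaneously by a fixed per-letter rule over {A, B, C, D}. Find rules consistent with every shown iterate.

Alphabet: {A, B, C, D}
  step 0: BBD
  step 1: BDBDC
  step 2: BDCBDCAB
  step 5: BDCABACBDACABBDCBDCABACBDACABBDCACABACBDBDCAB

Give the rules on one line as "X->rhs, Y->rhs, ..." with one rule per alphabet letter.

A->AC, B->BD, C->AB, D->C

  step 1 ⇒ step 2: BDBDC ⇒ BD·C·BD·C·AB
    B ↦ BD
    C ↦ AB
    D ↦ C
    A ↦ AC  (constrained at step 2)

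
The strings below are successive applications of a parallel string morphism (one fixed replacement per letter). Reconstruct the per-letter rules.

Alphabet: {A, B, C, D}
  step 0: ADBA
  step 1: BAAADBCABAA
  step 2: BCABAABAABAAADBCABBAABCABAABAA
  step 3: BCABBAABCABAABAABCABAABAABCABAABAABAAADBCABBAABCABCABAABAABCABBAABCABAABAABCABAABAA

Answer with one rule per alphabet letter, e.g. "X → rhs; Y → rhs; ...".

  step 2 ⇒ step 3: BCABAABAABAAADBCABBAABCABAABAA ⇒ BCA·B·BAA·BCA·BAA·BAA·BCA·BAA·BAA·BCA·BAA·BAA·BAA·AD·BCA·B·BAA·BCA·BCA·BAA·BAA·BCA·B·BAA·BCA·BAA·BAA·BCA·BAA·BAA
    A ↦ BAA
    B ↦ BCA
    C ↦ B
    D ↦ AD

A->BAA, B->BCA, C->B, D->AD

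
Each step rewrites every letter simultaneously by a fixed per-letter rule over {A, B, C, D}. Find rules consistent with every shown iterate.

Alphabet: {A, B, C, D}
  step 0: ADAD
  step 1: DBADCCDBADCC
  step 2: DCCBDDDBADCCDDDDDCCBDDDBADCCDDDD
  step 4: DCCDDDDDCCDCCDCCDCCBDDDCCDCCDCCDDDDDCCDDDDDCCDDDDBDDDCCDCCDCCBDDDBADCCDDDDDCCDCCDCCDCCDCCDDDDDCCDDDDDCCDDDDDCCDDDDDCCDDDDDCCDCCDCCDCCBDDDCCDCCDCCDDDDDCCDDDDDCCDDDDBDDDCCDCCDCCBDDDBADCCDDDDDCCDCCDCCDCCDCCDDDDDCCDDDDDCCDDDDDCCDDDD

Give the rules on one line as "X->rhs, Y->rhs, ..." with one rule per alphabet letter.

  step 1 ⇒ step 2: DBADCCDBADCC ⇒ DCC·BDD·DBA·DCC·DD·DD·DCC·BDD·DBA·DCC·DD·DD
    A ↦ DBA
    B ↦ BDD
    C ↦ DD
    D ↦ DCC

A->DBA, B->BDD, C->DD, D->DCC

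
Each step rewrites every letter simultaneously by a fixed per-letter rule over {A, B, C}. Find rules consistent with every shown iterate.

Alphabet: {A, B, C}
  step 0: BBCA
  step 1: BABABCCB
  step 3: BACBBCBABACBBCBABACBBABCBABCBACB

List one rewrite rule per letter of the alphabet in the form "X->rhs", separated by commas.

A->CB, B->BA, C->BC

  step 0 ⇒ step 1: BBCA ⇒ BA·BA·BC·CB
    A ↦ CB
    B ↦ BA
    C ↦ BC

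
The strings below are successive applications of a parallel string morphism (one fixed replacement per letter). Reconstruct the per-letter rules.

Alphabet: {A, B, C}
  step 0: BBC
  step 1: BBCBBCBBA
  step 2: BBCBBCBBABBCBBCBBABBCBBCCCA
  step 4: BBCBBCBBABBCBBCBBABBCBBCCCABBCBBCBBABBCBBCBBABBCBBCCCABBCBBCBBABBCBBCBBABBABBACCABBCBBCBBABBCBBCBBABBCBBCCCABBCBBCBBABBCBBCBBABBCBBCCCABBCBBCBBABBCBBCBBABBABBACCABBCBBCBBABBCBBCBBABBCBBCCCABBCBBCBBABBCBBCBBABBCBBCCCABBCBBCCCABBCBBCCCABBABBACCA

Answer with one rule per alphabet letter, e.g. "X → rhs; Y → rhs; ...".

A->CCA, B->BBC, C->BBA

  step 1 ⇒ step 2: BBCBBCBBA ⇒ BBC·BBC·BBA·BBC·BBC·BBA·BBC·BBC·CCA
    A ↦ CCA
    B ↦ BBC
    C ↦ BBA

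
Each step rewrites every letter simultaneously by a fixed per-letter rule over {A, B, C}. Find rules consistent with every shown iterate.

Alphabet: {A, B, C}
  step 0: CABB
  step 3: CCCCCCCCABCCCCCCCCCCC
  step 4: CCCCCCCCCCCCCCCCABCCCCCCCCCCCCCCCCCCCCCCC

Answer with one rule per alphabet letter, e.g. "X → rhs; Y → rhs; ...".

  step 3 ⇒ step 4: CCCCCCCCABCCCCCCCCCCC ⇒ CC·CC·CC·CC·CC·CC·CC·CC·AB·C·CC·CC·CC·CC·CC·CC·CC·CC·CC·CC·CC
    A ↦ AB
    B ↦ C
    C ↦ CC

A->AB, B->C, C->CC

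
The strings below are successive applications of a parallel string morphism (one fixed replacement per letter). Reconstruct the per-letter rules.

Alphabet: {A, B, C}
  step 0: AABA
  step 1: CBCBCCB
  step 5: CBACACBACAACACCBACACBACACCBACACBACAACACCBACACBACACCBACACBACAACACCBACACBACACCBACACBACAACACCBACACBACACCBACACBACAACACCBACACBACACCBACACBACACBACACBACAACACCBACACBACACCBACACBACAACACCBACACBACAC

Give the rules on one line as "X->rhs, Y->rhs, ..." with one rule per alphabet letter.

  step 0 ⇒ step 1: AABA ⇒ CB·CB·C·CB
    A ↦ CB
    B ↦ C
    C ↦ ACA  (constrained at step 1)

A->CB, B->C, C->ACA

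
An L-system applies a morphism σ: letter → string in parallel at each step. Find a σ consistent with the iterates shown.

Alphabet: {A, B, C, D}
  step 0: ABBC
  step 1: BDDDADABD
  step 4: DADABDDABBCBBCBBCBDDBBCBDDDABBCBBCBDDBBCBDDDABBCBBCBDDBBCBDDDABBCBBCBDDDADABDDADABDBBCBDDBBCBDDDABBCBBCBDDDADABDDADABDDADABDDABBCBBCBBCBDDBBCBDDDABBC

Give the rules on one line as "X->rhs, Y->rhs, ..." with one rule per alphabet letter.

A->BDD, B->DA, C->BD, D->BBC

  step 0 ⇒ step 1: ABBC ⇒ BDD·DA·DA·BD
    A ↦ BDD
    B ↦ DA
    C ↦ BD
    D ↦ BBC  (constrained at step 1)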